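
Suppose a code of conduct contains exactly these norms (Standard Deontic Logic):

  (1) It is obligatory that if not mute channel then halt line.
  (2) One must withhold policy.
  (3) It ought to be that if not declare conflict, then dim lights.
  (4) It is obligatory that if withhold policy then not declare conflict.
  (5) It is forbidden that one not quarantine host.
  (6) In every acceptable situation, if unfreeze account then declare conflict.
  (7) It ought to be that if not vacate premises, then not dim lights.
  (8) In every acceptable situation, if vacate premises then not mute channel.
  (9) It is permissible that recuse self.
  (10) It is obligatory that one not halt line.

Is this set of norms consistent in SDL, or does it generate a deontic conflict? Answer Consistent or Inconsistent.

From premise 10 we have O(¬halt_line).
Premise 1 is O(¬mute_channel → halt_line); contrapositively O(¬halt_line → mute_channel). Since O(¬halt_line) holds, K gives O(mute_channel).
Premise 8, O(vacate_premises → ¬mute_channel), contraposes to O(mute_channel → ¬vacate_premises); with O(mute_channel) we get O(¬vacate_premises).
Premise 7 is O(¬vacate_premises → ¬dim_lights); since O(¬vacate_premises), deontic closure gives O(¬dim_lights).
Premise 3 is O(¬declare_conflict → dim_lights); contrapositively O(¬dim_lights → declare_conflict). Since O(¬dim_lights) holds, K gives O(declare_conflict).
The contrapositive of premise 4 (O(withhold_policy → ¬declare_conflict)) is O(declare_conflict → ¬withhold_policy), and O(declare_conflict) is already established, so O(¬withhold_policy).
But premise 2 directly asserts O(withhold_policy).
We now have both O(¬withhold_policy) and O(withhold_policy) — withhold_policy is simultaneously obligatory and forbidden, violating the D-axiom.

Inconsistent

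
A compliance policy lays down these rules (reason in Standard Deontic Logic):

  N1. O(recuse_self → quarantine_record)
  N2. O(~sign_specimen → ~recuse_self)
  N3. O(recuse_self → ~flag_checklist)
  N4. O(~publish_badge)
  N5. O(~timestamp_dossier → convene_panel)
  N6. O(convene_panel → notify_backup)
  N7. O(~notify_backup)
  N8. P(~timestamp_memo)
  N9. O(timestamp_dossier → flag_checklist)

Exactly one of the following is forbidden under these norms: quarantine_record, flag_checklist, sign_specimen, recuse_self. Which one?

recuse_self

Premise 7 gives O(~notify_backup).
Premise 6 is O(convene_panel → notify_backup); contrapositively O(~notify_backup → ~convene_panel). Since O(~notify_backup) holds, K gives O(~convene_panel).
Premise 5 is O(~timestamp_dossier → convene_panel); contrapositively O(~convene_panel → timestamp_dossier). Since O(~convene_panel) holds, K gives O(timestamp_dossier).
Applying K to premise 9 (O(timestamp_dossier → flag_checklist)) and O(timestamp_dossier) yields O(flag_checklist).
The contrapositive of premise 3 (O(recuse_self → ~flag_checklist)) is O(flag_checklist → ~recuse_self), and O(flag_checklist) is already established, so O(~recuse_self).
So O(~recuse_self) holds, i.e. recuse_self is forbidden. None of the other listed options is forbidden under the premises.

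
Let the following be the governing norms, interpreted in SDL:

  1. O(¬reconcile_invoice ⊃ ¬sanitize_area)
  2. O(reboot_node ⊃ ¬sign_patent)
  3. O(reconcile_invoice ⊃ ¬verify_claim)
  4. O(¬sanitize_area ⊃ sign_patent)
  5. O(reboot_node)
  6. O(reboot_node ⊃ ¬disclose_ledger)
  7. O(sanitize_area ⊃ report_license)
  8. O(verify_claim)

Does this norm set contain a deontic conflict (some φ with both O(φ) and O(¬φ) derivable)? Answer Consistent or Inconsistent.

Premise 8 gives O(verify_claim).
The contrapositive of premise 3 (O(reconcile_invoice ⊃ ¬verify_claim)) is O(verify_claim ⊃ ¬reconcile_invoice), and O(verify_claim) is already established, so O(¬reconcile_invoice).
With premise 1, O(¬reconcile_invoice ⊃ ¬sanitize_area), the K-axiom yields O(¬sanitize_area).
From O(¬sanitize_area) and premise 4, O(¬sanitize_area ⊃ sign_patent), we obtain O(sign_patent).
Premise 2, O(reboot_node ⊃ ¬sign_patent), contraposes to O(sign_patent ⊃ ¬reboot_node); with O(sign_patent) we get O(¬reboot_node).
Yet premise 5 states O(reboot_node).
We now have both O(¬reboot_node) and O(reboot_node) — reboot_node is simultaneously obligatory and forbidden, violating the D-axiom.

Inconsistent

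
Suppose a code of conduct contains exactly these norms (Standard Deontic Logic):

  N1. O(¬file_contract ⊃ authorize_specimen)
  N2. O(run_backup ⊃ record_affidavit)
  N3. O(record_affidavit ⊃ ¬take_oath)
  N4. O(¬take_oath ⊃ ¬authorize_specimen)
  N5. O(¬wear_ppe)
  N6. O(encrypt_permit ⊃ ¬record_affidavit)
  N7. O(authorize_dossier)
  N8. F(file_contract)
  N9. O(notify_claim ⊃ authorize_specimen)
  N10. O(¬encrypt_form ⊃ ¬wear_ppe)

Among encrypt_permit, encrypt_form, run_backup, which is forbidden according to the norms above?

F(file_contract) at premise 8 means O(¬file_contract).
Applying K to premise 1 (O(¬file_contract ⊃ authorize_specimen)) and O(¬file_contract) yields O(authorize_specimen).
Premise 4 is O(¬take_oath ⊃ ¬authorize_specimen); contrapositively O(authorize_specimen ⊃ take_oath). Since O(authorize_specimen) holds, K gives O(take_oath).
The contrapositive of premise 3 (O(record_affidavit ⊃ ¬take_oath)) is O(take_oath ⊃ ¬record_affidavit), and O(take_oath) is already established, so O(¬record_affidavit).
Premise 2 is O(run_backup ⊃ record_affidavit); contrapositively O(¬record_affidavit ⊃ ¬run_backup). Since O(¬record_affidavit) holds, K gives O(¬run_backup).
So O(¬run_backup) holds, i.e. run_backup is forbidden. None of the other listed options is forbidden under the premises.

run_backup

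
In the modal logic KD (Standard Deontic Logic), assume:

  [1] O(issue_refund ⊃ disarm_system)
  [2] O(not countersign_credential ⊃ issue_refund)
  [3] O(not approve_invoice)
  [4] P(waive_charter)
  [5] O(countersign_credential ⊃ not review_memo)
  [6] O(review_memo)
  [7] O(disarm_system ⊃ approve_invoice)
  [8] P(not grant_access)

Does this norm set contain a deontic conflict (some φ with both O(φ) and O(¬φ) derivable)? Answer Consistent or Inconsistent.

Premise 6 states O(review_memo) outright.
Premise 5, O(countersign_credential ⊃ not review_memo), contraposes to O(review_memo ⊃ not countersign_credential); with O(review_memo) we get O(not countersign_credential).
From O(not countersign_credential) and premise 2, O(not countersign_credential ⊃ issue_refund), we obtain O(issue_refund).
From O(issue_refund) and premise 1, O(issue_refund ⊃ disarm_system), we obtain O(disarm_system).
Premise 7 is O(disarm_system ⊃ approve_invoice); since O(disarm_system), deontic closure gives O(approve_invoice).
But premise 3 directly asserts O(not approve_invoice).
We now have both O(approve_invoice) and O(not approve_invoice) — approve_invoice is simultaneously obligatory and forbidden, violating the D-axiom.

Inconsistent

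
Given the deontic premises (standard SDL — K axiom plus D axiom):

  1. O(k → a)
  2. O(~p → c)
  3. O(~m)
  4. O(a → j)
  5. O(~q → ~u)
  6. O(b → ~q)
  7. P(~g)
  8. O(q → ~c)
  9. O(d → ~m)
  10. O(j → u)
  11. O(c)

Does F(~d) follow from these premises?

Premise 9 is O(d → ~m); even if O(~m) held, inferring O(d) would be affirming the consequent — invalid.
No other premise forces O(d). An ideal world satisfying every premise can still have ~d true, so F(~d) is not derivable.

No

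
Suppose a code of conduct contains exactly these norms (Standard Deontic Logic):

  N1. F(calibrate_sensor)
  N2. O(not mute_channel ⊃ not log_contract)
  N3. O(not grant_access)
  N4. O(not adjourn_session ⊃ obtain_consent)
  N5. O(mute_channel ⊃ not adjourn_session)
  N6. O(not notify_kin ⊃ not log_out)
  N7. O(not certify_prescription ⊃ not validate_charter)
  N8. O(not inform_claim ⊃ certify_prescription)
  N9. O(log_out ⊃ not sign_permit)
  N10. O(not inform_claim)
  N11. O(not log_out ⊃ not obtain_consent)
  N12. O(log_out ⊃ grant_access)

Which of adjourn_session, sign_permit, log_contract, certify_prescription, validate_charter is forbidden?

Premise 3 states O(not grant_access) outright.
The contrapositive of premise 12 (O(log_out ⊃ grant_access)) is O(not grant_access ⊃ not log_out), and O(not grant_access) is already established, so O(not log_out).
Applying K to premise 11 (O(not log_out ⊃ not obtain_consent)) and O(not log_out) yields O(not obtain_consent).
The contrapositive of premise 4 (O(not adjourn_session ⊃ obtain_consent)) is O(not obtain_consent ⊃ adjourn_session), and O(not obtain_consent) is already established, so O(adjourn_session).
Premise 5, O(mute_channel ⊃ not adjourn_session), contraposes to O(adjourn_session ⊃ not mute_channel); with O(adjourn_session) we get O(not mute_channel).
Premise 2 is O(not mute_channel ⊃ not log_contract); since O(not mute_channel), deontic closure gives O(not log_contract).
So O(not log_contract) holds, i.e. log_contract is forbidden. None of the other listed options is forbidden under the premises.

log_contract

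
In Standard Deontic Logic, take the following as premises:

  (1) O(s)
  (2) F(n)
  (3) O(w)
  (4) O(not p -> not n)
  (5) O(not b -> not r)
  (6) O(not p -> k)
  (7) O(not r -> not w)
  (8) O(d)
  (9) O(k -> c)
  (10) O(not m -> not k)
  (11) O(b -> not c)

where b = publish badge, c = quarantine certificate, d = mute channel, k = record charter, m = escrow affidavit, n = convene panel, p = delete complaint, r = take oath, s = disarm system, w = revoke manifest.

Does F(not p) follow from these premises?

Yes

Premise 3 gives O(w).
The contrapositive of premise 7 (O(not r -> not w)) is O(w -> r), and O(w) is already established, so O(r).
Premise 5 is O(not b -> not r); contrapositively O(r -> b). Since O(r) holds, K gives O(b).
With premise 11, O(b -> not c), the K-axiom yields O(not c).
Premise 9, O(k -> c), contraposes to O(not c -> not k); with O(not c) we get O(not k).
The contrapositive of premise 6 (O(not p -> k)) is O(not k -> p), and O(not k) is already established, so O(p).
Premises 1, 2, 4, 8, 10 do not contribute to this derivation.
So O(p) holds, i.e. F(not p). The claim follows.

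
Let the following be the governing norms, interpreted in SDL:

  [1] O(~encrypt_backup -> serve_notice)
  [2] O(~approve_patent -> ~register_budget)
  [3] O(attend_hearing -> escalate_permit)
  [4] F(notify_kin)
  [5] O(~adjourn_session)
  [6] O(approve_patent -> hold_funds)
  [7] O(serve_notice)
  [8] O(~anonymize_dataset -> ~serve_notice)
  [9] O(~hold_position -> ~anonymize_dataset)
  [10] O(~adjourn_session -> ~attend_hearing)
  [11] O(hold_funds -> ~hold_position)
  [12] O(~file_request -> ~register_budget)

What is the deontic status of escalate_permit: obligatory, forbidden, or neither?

Premise 3 is O(attend_hearing -> escalate_permit), but O(attend_hearing) is not derivable from the premises, so it does not yield O(escalate_permit).
No premise or chain of K-axiom applications forces O(escalate_permit), and none forces O(~escalate_permit). So escalate_permit is neither obligatory nor forbidden under these norms.

Neither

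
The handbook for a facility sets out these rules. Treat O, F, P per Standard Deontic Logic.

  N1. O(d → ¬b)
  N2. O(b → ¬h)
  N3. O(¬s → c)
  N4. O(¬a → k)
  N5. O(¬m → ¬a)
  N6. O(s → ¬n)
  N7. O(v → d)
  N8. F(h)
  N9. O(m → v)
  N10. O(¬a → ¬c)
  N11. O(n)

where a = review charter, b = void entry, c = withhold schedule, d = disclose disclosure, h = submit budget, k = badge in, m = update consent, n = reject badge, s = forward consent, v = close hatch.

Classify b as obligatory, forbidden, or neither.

Forbidden

Premise 11 gives O(n).
Premise 6, O(s → ¬n), contraposes to O(n → ¬s); with O(n) we get O(¬s).
Premise 3 is O(¬s → c); since O(¬s), deontic closure gives O(c).
Premise 10, O(¬a → ¬c), contraposes to O(c → a); with O(c) we get O(a).
Premise 5 is O(¬m → ¬a); contrapositively O(a → m). Since O(a) holds, K gives O(m).
With premise 9, O(m → v), the K-axiom yields O(v).
Premise 7 is O(v → d); since O(v), deontic closure gives O(d).
From O(d) and premise 1, O(d → ¬b), we obtain O(¬b).
Premises 2, 4, 8 do not contribute to this derivation.
Thus O(¬b), which is F(b): b is forbidden.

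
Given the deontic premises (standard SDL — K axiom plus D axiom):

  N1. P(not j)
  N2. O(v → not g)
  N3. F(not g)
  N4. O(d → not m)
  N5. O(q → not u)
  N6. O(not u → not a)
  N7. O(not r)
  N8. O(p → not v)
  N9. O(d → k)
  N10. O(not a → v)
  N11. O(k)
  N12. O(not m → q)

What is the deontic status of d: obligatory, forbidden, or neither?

F(not g) at premise 3 means O(g).
Premise 2 is O(v → not g); contrapositively O(g → not v). Since O(g) holds, K gives O(not v).
The contrapositive of premise 10 (O(not a → v)) is O(not v → a), and O(not v) is already established, so O(a).
The contrapositive of premise 6 (O(not u → not a)) is O(a → u), and O(a) is already established, so O(u).
Premise 5, O(q → not u), contraposes to O(u → not q); with O(u) we get O(not q).
Premise 12 is O(not m → q); contrapositively O(not q → m). Since O(not q) holds, K gives O(m).
The contrapositive of premise 4 (O(d → not m)) is O(m → not d), and O(m) is already established, so O(not d).
Premises 1, 7, 8, 9, 11 do not contribute to this derivation.
Thus O(not d), which is F(d): d is forbidden.

Forbidden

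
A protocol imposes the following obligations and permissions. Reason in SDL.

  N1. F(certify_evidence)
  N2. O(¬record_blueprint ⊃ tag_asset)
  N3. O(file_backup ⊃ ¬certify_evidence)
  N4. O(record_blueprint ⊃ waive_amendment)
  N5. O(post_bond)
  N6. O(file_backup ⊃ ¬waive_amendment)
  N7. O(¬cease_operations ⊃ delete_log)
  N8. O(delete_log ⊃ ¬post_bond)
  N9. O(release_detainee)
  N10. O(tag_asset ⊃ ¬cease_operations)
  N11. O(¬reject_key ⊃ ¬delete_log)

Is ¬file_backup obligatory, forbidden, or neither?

Obligatory

Premise 5 states O(post_bond) outright.
Premise 8 is O(delete_log ⊃ ¬post_bond); contrapositively O(post_bond ⊃ ¬delete_log). Since O(post_bond) holds, K gives O(¬delete_log).
Premise 7 is O(¬cease_operations ⊃ delete_log); contrapositively O(¬delete_log ⊃ cease_operations). Since O(¬delete_log) holds, K gives O(cease_operations).
Premise 10 is O(tag_asset ⊃ ¬cease_operations); contrapositively O(cease_operations ⊃ ¬tag_asset). Since O(cease_operations) holds, K gives O(¬tag_asset).
Premise 2, O(¬record_blueprint ⊃ tag_asset), contraposes to O(¬tag_asset ⊃ record_blueprint); with O(¬tag_asset) we get O(record_blueprint).
Premise 4 is O(record_blueprint ⊃ waive_amendment); since O(record_blueprint), deontic closure gives O(waive_amendment).
Premise 6 is O(file_backup ⊃ ¬waive_amendment); contrapositively O(waive_amendment ⊃ ¬file_backup). Since O(waive_amendment) holds, K gives O(¬file_backup).
Premises 1, 3, 9, 11 do not contribute to this derivation.
Hence ¬file_backup is obligatory.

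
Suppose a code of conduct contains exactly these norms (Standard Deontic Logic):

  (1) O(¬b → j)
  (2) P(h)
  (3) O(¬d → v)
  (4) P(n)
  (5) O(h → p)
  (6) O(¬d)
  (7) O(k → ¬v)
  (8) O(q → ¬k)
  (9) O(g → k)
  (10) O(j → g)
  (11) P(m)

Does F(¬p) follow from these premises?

Premise 5 is O(h → p), but O(h) is not derivable from the premises (the permission P(h) asserts only ¬O(¬h), not O(h)), so it does not yield O(p).
No other premise forces O(p). An ideal world satisfying every premise can still have ¬p true, so F(¬p) is not derivable.

No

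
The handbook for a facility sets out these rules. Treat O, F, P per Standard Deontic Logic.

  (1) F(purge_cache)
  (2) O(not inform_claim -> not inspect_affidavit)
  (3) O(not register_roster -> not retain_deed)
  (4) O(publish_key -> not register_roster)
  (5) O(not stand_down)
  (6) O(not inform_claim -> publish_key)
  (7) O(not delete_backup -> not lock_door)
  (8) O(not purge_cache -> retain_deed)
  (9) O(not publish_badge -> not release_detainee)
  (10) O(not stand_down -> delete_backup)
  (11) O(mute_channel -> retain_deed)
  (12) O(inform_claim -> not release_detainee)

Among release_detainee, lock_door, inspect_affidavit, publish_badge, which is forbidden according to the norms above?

Premise 1, F(purge_cache), is equivalent to O(not purge_cache).
Premise 8 is O(not purge_cache -> retain_deed); since O(not purge_cache), deontic closure gives O(retain_deed).
Premise 3, O(not register_roster -> not retain_deed), contraposes to O(retain_deed -> register_roster); with O(retain_deed) we get O(register_roster).
Premise 4 is O(publish_key -> not register_roster); contrapositively O(register_roster -> not publish_key). Since O(register_roster) holds, K gives O(not publish_key).
Premise 6, O(not inform_claim -> publish_key), contraposes to O(not publish_key -> inform_claim); with O(not publish_key) we get O(inform_claim).
Applying K to premise 12 (O(inform_claim -> not release_detainee)) and O(inform_claim) yields O(not release_detainee).
So O(not release_detainee) holds, i.e. release_detainee is forbidden. None of the other listed options is forbidden under the premises.

release_detainee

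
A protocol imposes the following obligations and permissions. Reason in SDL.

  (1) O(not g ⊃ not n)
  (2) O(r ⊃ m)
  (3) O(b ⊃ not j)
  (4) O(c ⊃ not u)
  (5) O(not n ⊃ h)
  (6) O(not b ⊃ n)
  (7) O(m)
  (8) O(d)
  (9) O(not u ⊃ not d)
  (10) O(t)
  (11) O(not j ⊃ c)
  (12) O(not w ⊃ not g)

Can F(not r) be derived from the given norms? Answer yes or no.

Premise 2 is O(r ⊃ m); even if O(m) held, inferring O(r) would be affirming the consequent — invalid.
No other premise forces O(r). An ideal world satisfying every premise can still have not r true, so F(not r) is not derivable.

No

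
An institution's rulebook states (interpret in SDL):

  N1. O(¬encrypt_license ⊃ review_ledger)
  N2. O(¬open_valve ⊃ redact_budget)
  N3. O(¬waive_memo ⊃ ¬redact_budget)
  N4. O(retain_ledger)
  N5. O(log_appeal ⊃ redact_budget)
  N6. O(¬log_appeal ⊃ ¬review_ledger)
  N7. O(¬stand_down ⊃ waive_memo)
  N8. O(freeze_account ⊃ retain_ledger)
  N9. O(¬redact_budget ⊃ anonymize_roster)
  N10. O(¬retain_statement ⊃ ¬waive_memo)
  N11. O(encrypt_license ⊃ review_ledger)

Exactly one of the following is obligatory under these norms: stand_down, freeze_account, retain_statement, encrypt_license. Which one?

retain_statement

Premises 11 and 1 are O(encrypt_license ⊃ review_ledger) and O(¬encrypt_license ⊃ review_ledger); every ideal world satisfies encrypt_license or ¬encrypt_license, so in either case review_ledger holds — hence O(review_ledger).
Premise 6 is O(¬log_appeal ⊃ ¬review_ledger); contrapositively O(review_ledger ⊃ log_appeal). Since O(review_ledger) holds, K gives O(log_appeal).
With premise 5, O(log_appeal ⊃ redact_budget), the K-axiom yields O(redact_budget).
Premise 3, O(¬waive_memo ⊃ ¬redact_budget), contraposes to O(redact_budget ⊃ waive_memo); with O(redact_budget) we get O(waive_memo).
The contrapositive of premise 10 (O(¬retain_statement ⊃ ¬waive_memo)) is O(waive_memo ⊃ retain_statement), and O(waive_memo) is already established, so O(retain_statement).
So O(retain_statement) holds — retain_statement is obligatory. None of the other listed options is made obligatory by any chain of premises.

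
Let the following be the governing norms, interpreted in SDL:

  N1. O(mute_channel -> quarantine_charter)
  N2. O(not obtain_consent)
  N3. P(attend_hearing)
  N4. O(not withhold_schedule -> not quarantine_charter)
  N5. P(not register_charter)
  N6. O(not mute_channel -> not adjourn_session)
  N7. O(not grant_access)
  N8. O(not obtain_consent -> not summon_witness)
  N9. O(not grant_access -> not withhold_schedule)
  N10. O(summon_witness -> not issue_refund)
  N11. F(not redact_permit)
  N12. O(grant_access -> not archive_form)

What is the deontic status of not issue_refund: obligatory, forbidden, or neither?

Premise 10 is O(summon_witness -> not issue_refund), but O(summon_witness) is not derivable from the premises, so it does not yield O(not issue_refund).
No premise or chain of K-axiom applications forces O(not issue_refund), and none forces O(issue_refund). So not issue_refund is neither obligatory nor forbidden under these norms.

Neither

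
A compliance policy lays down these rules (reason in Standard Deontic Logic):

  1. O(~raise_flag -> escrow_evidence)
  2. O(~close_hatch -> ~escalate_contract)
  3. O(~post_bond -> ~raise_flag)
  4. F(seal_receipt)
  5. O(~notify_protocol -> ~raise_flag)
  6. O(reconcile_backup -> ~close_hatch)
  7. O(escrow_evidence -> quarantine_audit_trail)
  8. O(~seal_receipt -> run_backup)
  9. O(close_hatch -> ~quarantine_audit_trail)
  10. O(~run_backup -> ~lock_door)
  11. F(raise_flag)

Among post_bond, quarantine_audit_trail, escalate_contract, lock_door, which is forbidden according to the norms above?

F(raise_flag) at premise 11 means O(~raise_flag).
Applying K to premise 1 (O(~raise_flag -> escrow_evidence)) and O(~raise_flag) yields O(escrow_evidence).
Premise 7 is O(escrow_evidence -> quarantine_audit_trail); since O(escrow_evidence), deontic closure gives O(quarantine_audit_trail).
Premise 9 is O(close_hatch -> ~quarantine_audit_trail); contrapositively O(quarantine_audit_trail -> ~close_hatch). Since O(quarantine_audit_trail) holds, K gives O(~close_hatch).
With premise 2, O(~close_hatch -> ~escalate_contract), the K-axiom yields O(~escalate_contract).
So O(~escalate_contract) holds, i.e. escalate_contract is forbidden. None of the other listed options is forbidden under the premises.

escalate_contract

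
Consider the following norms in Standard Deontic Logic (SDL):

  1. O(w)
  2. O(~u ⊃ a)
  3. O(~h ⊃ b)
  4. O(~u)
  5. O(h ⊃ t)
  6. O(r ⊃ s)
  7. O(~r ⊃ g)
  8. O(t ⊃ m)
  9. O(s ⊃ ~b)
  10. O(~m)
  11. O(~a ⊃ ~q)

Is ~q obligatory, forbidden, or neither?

Premise 11 is O(~a ⊃ ~q), but O(~a) is not derivable from the premises, so it does not yield O(~q).
No premise or chain of K-axiom applications forces O(~q), and none forces O(q). So ~q is neither obligatory nor forbidden under these norms.

Neither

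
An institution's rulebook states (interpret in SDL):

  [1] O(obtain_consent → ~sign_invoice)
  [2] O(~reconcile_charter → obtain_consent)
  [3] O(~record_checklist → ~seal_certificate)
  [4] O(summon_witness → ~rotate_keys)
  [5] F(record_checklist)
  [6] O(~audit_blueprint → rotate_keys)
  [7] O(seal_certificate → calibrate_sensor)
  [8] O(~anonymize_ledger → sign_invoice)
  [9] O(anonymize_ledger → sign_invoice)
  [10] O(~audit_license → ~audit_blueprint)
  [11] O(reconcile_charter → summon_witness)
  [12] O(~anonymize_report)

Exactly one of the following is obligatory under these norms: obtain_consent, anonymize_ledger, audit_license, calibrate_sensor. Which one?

audit_license

By case analysis on ~anonymize_ledger: premise 8 gives O(~anonymize_ledger → sign_invoice) and premise 9 gives O(anonymize_ledger → sign_invoice), so O(sign_invoice) either way.
Premise 1, O(obtain_consent → ~sign_invoice), contraposes to O(sign_invoice → ~obtain_consent); with O(sign_invoice) we get O(~obtain_consent).
The contrapositive of premise 2 (O(~reconcile_charter → obtain_consent)) is O(~obtain_consent → reconcile_charter), and O(~obtain_consent) is already established, so O(reconcile_charter).
Premise 11 is O(reconcile_charter → summon_witness); since O(reconcile_charter), deontic closure gives O(summon_witness).
Premise 4 is O(summon_witness → ~rotate_keys); since O(summon_witness), deontic closure gives O(~rotate_keys).
Premise 6 is O(~audit_blueprint → rotate_keys); contrapositively O(~rotate_keys → audit_blueprint). Since O(~rotate_keys) holds, K gives O(audit_blueprint).
Premise 10 is O(~audit_license → ~audit_blueprint); contrapositively O(audit_blueprint → audit_license). Since O(audit_blueprint) holds, K gives O(audit_license).
So O(audit_license) holds — audit_license is obligatory. None of the other listed options is made obligatory by any chain of premises.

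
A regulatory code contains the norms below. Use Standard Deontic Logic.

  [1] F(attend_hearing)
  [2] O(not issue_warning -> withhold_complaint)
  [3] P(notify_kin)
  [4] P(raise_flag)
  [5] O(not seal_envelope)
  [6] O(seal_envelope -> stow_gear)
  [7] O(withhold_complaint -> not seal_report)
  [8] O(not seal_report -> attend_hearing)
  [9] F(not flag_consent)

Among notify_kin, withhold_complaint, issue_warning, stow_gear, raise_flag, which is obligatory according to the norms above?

F(attend_hearing) at premise 1 means O(not attend_hearing).
Premise 8 is O(not seal_report -> attend_hearing); contrapositively O(not attend_hearing -> seal_report). Since O(not attend_hearing) holds, K gives O(seal_report).
The contrapositive of premise 7 (O(withhold_complaint -> not seal_report)) is O(seal_report -> not withhold_complaint), and O(seal_report) is already established, so O(not withhold_complaint).
Premise 2, O(not issue_warning -> withhold_complaint), contraposes to O(not withhold_complaint -> issue_warning); with O(not withhold_complaint) we get O(issue_warning).
So O(issue_warning) holds — issue_warning is obligatory. None of the other listed options is made obligatory by any chain of premises.

issue_warning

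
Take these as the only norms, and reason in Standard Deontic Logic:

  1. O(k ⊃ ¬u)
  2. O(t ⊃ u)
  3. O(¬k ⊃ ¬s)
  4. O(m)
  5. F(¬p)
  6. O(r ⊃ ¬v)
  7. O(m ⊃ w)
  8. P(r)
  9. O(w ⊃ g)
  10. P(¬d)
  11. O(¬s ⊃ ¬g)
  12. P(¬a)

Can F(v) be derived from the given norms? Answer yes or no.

No

Premise 6 is O(r ⊃ ¬v), but O(r) is not derivable from the premises (the permission P(r) asserts only ¬O(¬r), not O(r)), so it does not yield O(¬v).
No other premise forces O(¬v). An ideal world satisfying every premise can still have v true, so F(v) is not derivable.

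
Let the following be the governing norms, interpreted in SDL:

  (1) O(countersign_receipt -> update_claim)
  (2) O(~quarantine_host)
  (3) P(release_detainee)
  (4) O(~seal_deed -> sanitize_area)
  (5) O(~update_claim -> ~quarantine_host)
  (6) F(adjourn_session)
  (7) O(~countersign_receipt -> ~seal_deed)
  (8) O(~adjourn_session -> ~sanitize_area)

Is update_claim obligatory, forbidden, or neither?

Premise 6 is F(adjourn_session), i.e. O(~adjourn_session).
Applying K to premise 8 (O(~adjourn_session -> ~sanitize_area)) and O(~adjourn_session) yields O(~sanitize_area).
The contrapositive of premise 4 (O(~seal_deed -> sanitize_area)) is O(~sanitize_area -> seal_deed), and O(~sanitize_area) is already established, so O(seal_deed).
Premise 7, O(~countersign_receipt -> ~seal_deed), contraposes to O(seal_deed -> countersign_receipt); with O(seal_deed) we get O(countersign_receipt).
From O(countersign_receipt) and premise 1, O(countersign_receipt -> update_claim), we obtain O(update_claim).
Premises 2, 3, 5 do not contribute to this derivation.
Hence update_claim is obligatory.

Obligatory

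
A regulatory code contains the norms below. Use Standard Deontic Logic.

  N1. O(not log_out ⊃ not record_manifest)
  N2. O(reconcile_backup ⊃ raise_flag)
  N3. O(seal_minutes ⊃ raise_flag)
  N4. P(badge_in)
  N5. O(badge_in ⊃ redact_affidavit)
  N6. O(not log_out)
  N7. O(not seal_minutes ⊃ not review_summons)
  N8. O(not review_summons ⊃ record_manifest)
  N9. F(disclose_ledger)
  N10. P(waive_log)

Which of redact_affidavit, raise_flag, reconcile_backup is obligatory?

raise_flag

Premise 6 gives O(not log_out).
From O(not log_out) and premise 1, O(not log_out ⊃ not record_manifest), we obtain O(not record_manifest).
Premise 8, O(not review_summons ⊃ record_manifest), contraposes to O(not record_manifest ⊃ review_summons); with O(not record_manifest) we get O(review_summons).
Premise 7 is O(not seal_minutes ⊃ not review_summons); contrapositively O(review_summons ⊃ seal_minutes). Since O(review_summons) holds, K gives O(seal_minutes).
Applying K to premise 3 (O(seal_minutes ⊃ raise_flag)) and O(seal_minutes) yields O(raise_flag).
So O(raise_flag) holds — raise_flag is obligatory. None of the other listed options is made obligatory by any chain of premises.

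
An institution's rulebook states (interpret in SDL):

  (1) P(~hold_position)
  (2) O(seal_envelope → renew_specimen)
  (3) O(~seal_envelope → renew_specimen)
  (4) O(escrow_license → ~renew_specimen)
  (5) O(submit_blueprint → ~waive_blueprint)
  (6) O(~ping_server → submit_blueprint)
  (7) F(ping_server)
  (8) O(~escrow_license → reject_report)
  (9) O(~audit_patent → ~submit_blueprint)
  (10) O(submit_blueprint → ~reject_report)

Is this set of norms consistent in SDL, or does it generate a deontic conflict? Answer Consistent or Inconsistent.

Inconsistent

Premises 3 and 2 cover both cases: O(~seal_envelope → renew_specimen) and O(seal_envelope → renew_specimen). Since ~seal_envelope ∨ seal_envelope is a tautology, O(renew_specimen) follows.
Premise 4 is O(escrow_license → ~renew_specimen); contrapositively O(renew_specimen → ~escrow_license). Since O(renew_specimen) holds, K gives O(~escrow_license).
Premise 8 is O(~escrow_license → reject_report); since O(~escrow_license), deontic closure gives O(reject_report).
Premise 10 is O(submit_blueprint → ~reject_report); contrapositively O(reject_report → ~submit_blueprint). Since O(reject_report) holds, K gives O(~submit_blueprint).
Premise 6, O(~ping_server → submit_blueprint), contraposes to O(~submit_blueprint → ping_server); with O(~submit_blueprint) we get O(ping_server).
However, F(ping_server) at premise 7 amounts to O(~ping_server).
We now have both O(ping_server) and O(~ping_server) — ping_server is simultaneously obligatory and forbidden, violating the D-axiom.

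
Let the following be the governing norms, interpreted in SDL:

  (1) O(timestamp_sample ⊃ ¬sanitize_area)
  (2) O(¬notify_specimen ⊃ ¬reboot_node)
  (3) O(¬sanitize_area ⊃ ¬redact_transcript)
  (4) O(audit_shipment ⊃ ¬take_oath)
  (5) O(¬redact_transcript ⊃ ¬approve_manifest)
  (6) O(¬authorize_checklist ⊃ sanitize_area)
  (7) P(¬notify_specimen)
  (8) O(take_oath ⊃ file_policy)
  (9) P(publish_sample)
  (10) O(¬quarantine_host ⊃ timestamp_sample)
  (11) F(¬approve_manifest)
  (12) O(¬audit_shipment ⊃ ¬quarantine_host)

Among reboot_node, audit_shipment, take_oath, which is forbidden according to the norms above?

take_oath

Premise 11, F(¬approve_manifest), is equivalent to O(approve_manifest).
Premise 5, O(¬redact_transcript ⊃ ¬approve_manifest), contraposes to O(approve_manifest ⊃ redact_transcript); with O(approve_manifest) we get O(redact_transcript).
Premise 3 is O(¬sanitize_area ⊃ ¬redact_transcript); contrapositively O(redact_transcript ⊃ sanitize_area). Since O(redact_transcript) holds, K gives O(sanitize_area).
Premise 1 is O(timestamp_sample ⊃ ¬sanitize_area); contrapositively O(sanitize_area ⊃ ¬timestamp_sample). Since O(sanitize_area) holds, K gives O(¬timestamp_sample).
Premise 10 is O(¬quarantine_host ⊃ timestamp_sample); contrapositively O(¬timestamp_sample ⊃ quarantine_host). Since O(¬timestamp_sample) holds, K gives O(quarantine_host).
Premise 12 is O(¬audit_shipment ⊃ ¬quarantine_host); contrapositively O(quarantine_host ⊃ audit_shipment). Since O(quarantine_host) holds, K gives O(audit_shipment).
With premise 4, O(audit_shipment ⊃ ¬take_oath), the K-axiom yields O(¬take_oath).
So O(¬take_oath) holds, i.e. take_oath is forbidden. None of the other listed options is forbidden under the premises.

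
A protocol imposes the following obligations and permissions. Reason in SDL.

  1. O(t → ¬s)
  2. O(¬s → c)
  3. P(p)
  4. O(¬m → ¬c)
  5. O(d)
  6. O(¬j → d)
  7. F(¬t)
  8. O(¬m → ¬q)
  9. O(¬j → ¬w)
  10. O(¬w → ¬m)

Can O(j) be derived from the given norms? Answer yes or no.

Premise 7 is F(¬t), i.e. O(t).
Premise 1 is O(t → ¬s); since O(t), deontic closure gives O(¬s).
Applying K to premise 2 (O(¬s → c)) and O(¬s) yields O(c).
Premise 4, O(¬m → ¬c), contraposes to O(c → m); with O(c) we get O(m).
The contrapositive of premise 10 (O(¬w → ¬m)) is O(m → w), and O(m) is already established, so O(w).
The contrapositive of premise 9 (O(¬j → ¬w)) is O(w → j), and O(w) is already established, so O(j).
Premises 3, 5, 6, 8 do not contribute to this derivation.
So O(j) follows.

Yes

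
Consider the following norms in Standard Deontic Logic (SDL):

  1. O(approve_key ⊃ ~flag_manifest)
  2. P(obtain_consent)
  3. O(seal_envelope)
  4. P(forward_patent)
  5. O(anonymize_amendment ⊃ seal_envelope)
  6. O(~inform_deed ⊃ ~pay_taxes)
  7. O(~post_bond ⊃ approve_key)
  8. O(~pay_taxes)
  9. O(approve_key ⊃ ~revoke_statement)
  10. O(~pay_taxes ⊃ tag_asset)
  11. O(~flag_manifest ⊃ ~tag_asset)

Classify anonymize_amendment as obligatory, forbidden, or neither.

Neither

Premise 5 is O(anonymize_amendment ⊃ seal_envelope); even if O(seal_envelope) held, inferring O(anonymize_amendment) would be affirming the consequent — invalid.
No premise or chain of K-axiom applications forces O(anonymize_amendment), and none forces O(~anonymize_amendment). So anonymize_amendment is neither obligatory nor forbidden under these norms.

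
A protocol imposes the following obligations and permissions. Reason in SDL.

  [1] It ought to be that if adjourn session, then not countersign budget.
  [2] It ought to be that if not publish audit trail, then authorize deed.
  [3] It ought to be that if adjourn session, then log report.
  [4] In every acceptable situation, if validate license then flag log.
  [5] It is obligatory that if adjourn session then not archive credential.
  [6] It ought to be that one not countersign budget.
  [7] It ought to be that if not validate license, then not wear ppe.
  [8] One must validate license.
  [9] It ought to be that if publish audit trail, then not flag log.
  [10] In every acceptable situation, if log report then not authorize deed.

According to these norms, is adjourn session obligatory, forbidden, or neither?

From premise 8 we have O(validate_license).
Applying K to premise 4 (O(validate_license → flag_log)) and O(validate_license) yields O(flag_log).
Premise 9 is O(publish_audit_trail → ¬flag_log); contrapositively O(flag_log → ¬publish_audit_trail). Since O(flag_log) holds, K gives O(¬publish_audit_trail).
With premise 2, O(¬publish_audit_trail → authorize_deed), the K-axiom yields O(authorize_deed).
Premise 10 is O(log_report → ¬authorize_deed); contrapositively O(authorize_deed → ¬log_report). Since O(authorize_deed) holds, K gives O(¬log_report).
Premise 3, O(adjourn_session → log_report), contraposes to O(¬log_report → ¬adjourn_session); with O(¬log_report) we get O(¬adjourn_session).
Premises 1, 5, 6, 7 do not contribute to this derivation.
Thus O(¬adjourn_session), which is F(adjourn_session): adjourn_session is forbidden.

Forbidden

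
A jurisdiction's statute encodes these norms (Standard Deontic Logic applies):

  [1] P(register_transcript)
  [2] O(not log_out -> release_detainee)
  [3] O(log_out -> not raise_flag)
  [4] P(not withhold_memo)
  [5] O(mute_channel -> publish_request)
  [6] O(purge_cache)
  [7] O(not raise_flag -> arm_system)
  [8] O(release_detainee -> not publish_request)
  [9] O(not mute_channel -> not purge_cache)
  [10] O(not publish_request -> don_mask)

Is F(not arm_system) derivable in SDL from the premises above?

Yes

Premise 6 states O(purge_cache) outright.
Premise 9 is O(not mute_channel -> not purge_cache); contrapositively O(purge_cache -> mute_channel). Since O(purge_cache) holds, K gives O(mute_channel).
Applying K to premise 5 (O(mute_channel -> publish_request)) and O(mute_channel) yields O(publish_request).
The contrapositive of premise 8 (O(release_detainee -> not publish_request)) is O(publish_request -> not release_detainee), and O(publish_request) is already established, so O(not release_detainee).
Premise 2, O(not log_out -> release_detainee), contraposes to O(not release_detainee -> log_out); with O(not release_detainee) we get O(log_out).
From O(log_out) and premise 3, O(log_out -> not raise_flag), we obtain O(not raise_flag).
Premise 7 is O(not raise_flag -> arm_system); since O(not raise_flag), deontic closure gives O(arm_system).
Premises 1, 4, 10 do not contribute to this derivation.
So O(arm_system) holds, i.e. F(not arm_system). The claim follows.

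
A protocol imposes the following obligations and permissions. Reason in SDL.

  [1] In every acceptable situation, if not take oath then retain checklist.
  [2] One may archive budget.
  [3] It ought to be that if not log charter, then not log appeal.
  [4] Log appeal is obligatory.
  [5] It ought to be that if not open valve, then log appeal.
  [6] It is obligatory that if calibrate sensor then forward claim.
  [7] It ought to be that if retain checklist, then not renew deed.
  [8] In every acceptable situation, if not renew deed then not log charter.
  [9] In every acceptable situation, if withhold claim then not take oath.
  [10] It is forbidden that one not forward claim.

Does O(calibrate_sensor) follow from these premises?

No

Premise 6 is O(calibrate_sensor → forward_claim); even if O(forward_claim) held, inferring O(calibrate_sensor) would be affirming the consequent — invalid.
No other premise forces O(calibrate_sensor). An ideal world satisfying every premise can still have calibrate_sensor false, so O(calibrate_sensor) is not derivable.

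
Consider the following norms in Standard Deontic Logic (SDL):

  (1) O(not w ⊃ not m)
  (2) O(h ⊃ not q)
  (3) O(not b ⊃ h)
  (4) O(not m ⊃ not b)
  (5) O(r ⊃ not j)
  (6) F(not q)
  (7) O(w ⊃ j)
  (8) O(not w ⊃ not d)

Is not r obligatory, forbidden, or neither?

F(not q) at premise 6 means O(q).
The contrapositive of premise 2 (O(h ⊃ not q)) is O(q ⊃ not h), and O(q) is already established, so O(not h).
Premise 3 is O(not b ⊃ h); contrapositively O(not h ⊃ b). Since O(not h) holds, K gives O(b).
The contrapositive of premise 4 (O(not m ⊃ not b)) is O(b ⊃ m), and O(b) is already established, so O(m).
Premise 1, O(not w ⊃ not m), contraposes to O(m ⊃ w); with O(m) we get O(w).
From O(w) and premise 7, O(w ⊃ j), we obtain O(j).
The contrapositive of premise 5 (O(r ⊃ not j)) is O(j ⊃ not r), and O(j) is already established, so O(not r).
Premise 8 does not contribute to this derivation.
Hence not r is obligatory.

Obligatory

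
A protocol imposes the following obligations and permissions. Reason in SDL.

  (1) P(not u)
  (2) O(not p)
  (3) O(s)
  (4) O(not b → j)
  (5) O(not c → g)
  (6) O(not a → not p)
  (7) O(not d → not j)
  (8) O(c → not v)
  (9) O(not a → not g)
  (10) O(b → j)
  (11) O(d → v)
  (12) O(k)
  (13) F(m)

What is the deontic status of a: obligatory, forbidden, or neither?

By case analysis on b: premise 10 gives O(b → j) and premise 4 gives O(not b → j), so O(j) either way.
Premise 7, O(not d → not j), contraposes to O(j → d); with O(j) we get O(d).
From O(d) and premise 11, O(d → v), we obtain O(v).
Premise 8 is O(c → not v); contrapositively O(v → not c). Since O(v) holds, K gives O(not c).
Premise 5 is O(not c → g); since O(not c), deontic closure gives O(g).
Premise 9, O(not a → not g), contraposes to O(g → a); with O(g) we get O(a).
Premises 1, 2, 3, 6, 12, 13 do not contribute to this derivation.
Hence a is obligatory.

Obligatory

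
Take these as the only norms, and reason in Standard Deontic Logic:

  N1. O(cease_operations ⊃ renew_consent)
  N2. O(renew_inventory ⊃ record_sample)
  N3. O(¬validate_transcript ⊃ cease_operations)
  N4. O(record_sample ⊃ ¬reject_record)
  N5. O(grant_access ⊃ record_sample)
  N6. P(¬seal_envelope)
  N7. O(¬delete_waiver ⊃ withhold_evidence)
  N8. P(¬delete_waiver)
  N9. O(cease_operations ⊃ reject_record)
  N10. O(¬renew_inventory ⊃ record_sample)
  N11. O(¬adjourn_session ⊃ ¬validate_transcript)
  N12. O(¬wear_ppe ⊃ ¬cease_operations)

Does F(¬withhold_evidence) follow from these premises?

Premise 7 is O(¬delete_waiver ⊃ withhold_evidence), but O(¬delete_waiver) is not derivable from the premises (the permission P(¬delete_waiver) asserts only ¬O(delete_waiver), not O(¬delete_waiver)), so it does not yield O(withhold_evidence).
No other premise forces O(withhold_evidence). An ideal world satisfying every premise can still have ¬withhold_evidence true, so F(¬withhold_evidence) is not derivable.

No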